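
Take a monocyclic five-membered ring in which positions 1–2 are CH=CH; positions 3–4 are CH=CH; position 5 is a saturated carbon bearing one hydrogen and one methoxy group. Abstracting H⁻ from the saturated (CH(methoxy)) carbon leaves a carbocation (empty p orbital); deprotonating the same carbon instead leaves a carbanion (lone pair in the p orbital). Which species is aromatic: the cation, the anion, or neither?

The anion

Both ions have a continuous loop of p orbitals — each ring atom is sp².
Cation: 2 × 2 + 0 = 4 π electrons → 4(1), antiaromatic.
Anion: 2 × 2 + 2 = 6 π electrons → 4(1)+2, aromatic.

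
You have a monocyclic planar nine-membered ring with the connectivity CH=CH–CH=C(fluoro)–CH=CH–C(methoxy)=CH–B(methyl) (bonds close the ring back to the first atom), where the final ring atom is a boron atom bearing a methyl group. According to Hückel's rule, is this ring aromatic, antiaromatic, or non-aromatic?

Antiaromatic

The p orbitals form a continuous loop: each doubly-bonded ring atom is sp² with one p-orbital electron; the boron has an empty p orbital. The ring is fully conjugated.
π-electron count: 4 × 2 = 8 from the double-bond units + 0 from the B(methyl) atom = 8.
8 = 4(2); a planar, fully conjugated 4n system is antiaromatic.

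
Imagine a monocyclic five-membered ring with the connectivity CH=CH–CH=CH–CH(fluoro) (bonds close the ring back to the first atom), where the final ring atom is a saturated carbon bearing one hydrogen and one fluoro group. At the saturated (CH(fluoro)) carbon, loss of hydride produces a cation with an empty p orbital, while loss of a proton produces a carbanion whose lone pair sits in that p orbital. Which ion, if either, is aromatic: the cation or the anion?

In both ions every ring atom is sp² and contributes a p orbital, so both rings are fully conjugated.
Cation: 2 × 2 + 0 = 4 π electrons → 4(1), antiaromatic.
Anion: 2 × 2 + 2 = 6 π electrons → 4(1)+2, aromatic.

The anion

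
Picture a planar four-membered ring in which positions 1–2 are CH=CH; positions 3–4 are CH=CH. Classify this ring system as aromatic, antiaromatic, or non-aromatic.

Antiaromatic

Every ring atom contributes a p orbital perpendicular to the ring (each doubly-bonded ring atom is sp² with one p-orbital electron), so the π system is cyclic and fully conjugated.
Counting π electrons: 2 × 2 = 4 from the 2 double-bond units.
4 is a 4n count (n = 1), so the planar conjugated ring is antiaromatic.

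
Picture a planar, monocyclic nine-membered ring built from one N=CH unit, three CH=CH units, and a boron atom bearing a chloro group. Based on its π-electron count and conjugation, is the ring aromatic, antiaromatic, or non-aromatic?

Every ring atom contributes a p orbital perpendicular to the ring (every atom in a ring double bond is sp² and brings one electron to the p orbital; the doubly-bonded nitrogens are pyridine-type — their lone pairs lie in the ring plane, leaving one electron in the p orbital; the boron has an empty p orbital), so the π system is cyclic and fully conjugated.
Adding the contributions, 4 × 2 = 8 from the double-bond units + 0 from the B(chloro) atom = 8.
A 4n π count (8, n = 2) in a planar conjugated ring means antiaromatic.

Antiaromatic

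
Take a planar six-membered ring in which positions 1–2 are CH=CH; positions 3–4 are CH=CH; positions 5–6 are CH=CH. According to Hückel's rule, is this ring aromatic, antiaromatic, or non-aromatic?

All ring atoms are sp² and supply a p orbital to the ring (the double-bond atoms are sp², each contributing one p electron); the conjugation is uninterrupted.
Adding the contributions, 3 × 2 = 6 from the 3 double-bond units.
With 6 π electrons (n = 1), the Hückel 4n+2 condition holds.
(The species described is benzene.)

Aromatic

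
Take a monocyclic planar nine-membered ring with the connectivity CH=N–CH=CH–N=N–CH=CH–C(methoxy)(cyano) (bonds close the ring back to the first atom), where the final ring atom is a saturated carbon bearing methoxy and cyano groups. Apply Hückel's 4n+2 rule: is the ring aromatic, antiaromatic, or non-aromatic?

Non-aromatic

The C(methoxy)(cyano) carbon is saturated: that saturated carbon is sp³ and has no p orbital in the ring π system. Conjugation is not continuous around the ring.
Without a continuous loop of overlapping p orbitals the Hückel electron count never comes into play.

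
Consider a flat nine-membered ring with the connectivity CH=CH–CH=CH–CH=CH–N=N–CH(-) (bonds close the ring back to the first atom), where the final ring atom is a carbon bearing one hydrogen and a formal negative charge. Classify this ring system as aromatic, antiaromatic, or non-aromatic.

Aromatic

All ring atoms are sp² and supply a p orbital to the ring (the double-bond atoms are sp², each contributing one p electron; each =N– nitrogen is pyridine-type (lone pair in the sp² plane, one electron in the p orbital); the carbanion's lone pair occupies the p orbital); the conjugation is uninterrupted.
Adding the contributions, 4 × 2 = 8 from the double-bond units + 2 from the CH(-) atom = 10.
Since 10 = 4·2 + 2, the ring meets the 4n+2 criterion.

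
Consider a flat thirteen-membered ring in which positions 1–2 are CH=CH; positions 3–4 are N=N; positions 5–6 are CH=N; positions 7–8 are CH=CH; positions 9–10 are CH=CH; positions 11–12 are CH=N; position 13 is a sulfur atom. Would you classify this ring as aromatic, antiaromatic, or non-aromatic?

Every ring atom contributes a p orbital perpendicular to the ring (the double-bond atoms are sp², each contributing one p electron; the doubly-bonded nitrogens are pyridine-type — their lone pairs lie in the ring plane, leaving one electron in the p orbital; the sulfur donates one lone pair from its p orbital), so the π system is cyclic and fully conjugated.
Adding the contributions, 6 × 2 = 12 from the double-bond units + 2 from the S atom = 14.
With 14 π electrons (n = 3), the Hückel 4n+2 condition holds.

Aromatic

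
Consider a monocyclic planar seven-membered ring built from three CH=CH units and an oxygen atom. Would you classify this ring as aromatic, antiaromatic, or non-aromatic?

Antiaromatic

All ring atoms are sp² and supply a p orbital to the ring (every atom in a ring double bond is sp² and brings one electron to the p orbital; the oxygen donates one lone pair from its p orbital); the conjugation is uninterrupted.
π-electron count: 3 × 2 = 6 from the double-bond units + 2 from the O atom = 8.
A 4n π count (8, n = 2) in a planar conjugated ring means antiaromatic.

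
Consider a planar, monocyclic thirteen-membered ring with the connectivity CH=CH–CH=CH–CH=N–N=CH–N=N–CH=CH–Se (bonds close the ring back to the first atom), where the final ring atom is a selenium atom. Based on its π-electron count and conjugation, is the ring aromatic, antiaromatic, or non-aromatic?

Check conjugation: each doubly-bonded ring atom is sp² with one p-orbital electron; the doubly-bonded nitrogens are pyridine-type — their lone pairs lie in the ring plane, leaving one electron in the p orbital; the selenium donates one lone pair from its p orbital — every position has a p orbital, so the cyclic π system is continuous.
Counting π electrons: 6 × 2 = 12 from the double-bond units + 2 from the Se atom = 14.
That gives a 4n+2 count (14, n = 3).

Aromatic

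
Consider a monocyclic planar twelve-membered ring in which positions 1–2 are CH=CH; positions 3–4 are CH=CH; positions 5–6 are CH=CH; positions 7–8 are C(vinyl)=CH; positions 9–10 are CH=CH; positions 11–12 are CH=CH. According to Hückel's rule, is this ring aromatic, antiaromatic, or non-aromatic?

Antiaromatic

The p orbitals form a continuous loop: every atom in a ring double bond is sp² and brings one electron to the p orbital. The ring is fully conjugated.
Adding the contributions, 6 × 2 = 12 from the 6 double-bond units.
With 12 = 4·3 π electrons, Hückel's rule classifies the planar ring as antiaromatic.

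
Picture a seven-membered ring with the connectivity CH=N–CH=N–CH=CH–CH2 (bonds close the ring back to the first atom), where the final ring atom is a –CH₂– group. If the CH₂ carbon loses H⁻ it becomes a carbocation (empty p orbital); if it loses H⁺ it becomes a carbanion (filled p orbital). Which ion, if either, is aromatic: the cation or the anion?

The cation

Both ions have a continuous loop of p orbitals — each ring atom is sp².
Cation: 3 × 2 + 0 = 6 π electrons → 4(1)+2, aromatic.
Anion: 3 × 2 + 2 = 8 π electrons → 4(2), antiaromatic.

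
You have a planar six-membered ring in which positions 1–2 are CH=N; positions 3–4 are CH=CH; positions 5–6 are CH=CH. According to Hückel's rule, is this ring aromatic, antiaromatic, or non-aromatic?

Aromatic

All ring atoms are sp² and supply a p orbital to the ring (each doubly-bonded ring atom is sp² with one p-orbital electron; each =N– nitrogen is pyridine-type (lone pair in the sp² plane, one electron in the p orbital)); the conjugation is uninterrupted.
π-electron count: 3 × 2 = 6 from the 3 double-bond units.
That gives a 4n+2 count (6, n = 1).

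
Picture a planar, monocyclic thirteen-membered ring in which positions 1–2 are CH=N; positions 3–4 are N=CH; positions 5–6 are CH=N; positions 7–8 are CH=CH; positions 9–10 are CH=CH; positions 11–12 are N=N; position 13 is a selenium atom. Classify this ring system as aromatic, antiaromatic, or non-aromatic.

The p orbitals form a continuous loop: each doubly-bonded ring atom is sp² with one p-orbital electron; each sp² =N– keeps its lone pair in-plane and puts one electron into the π system; the selenium donates one lone pair from its p orbital. The ring is fully conjugated.
Tallying contributions gives 6 × 2 = 12 from the double-bond units + 2 from the Se atom = 14.
That gives a 4n+2 count (14, n = 3).

Aromatic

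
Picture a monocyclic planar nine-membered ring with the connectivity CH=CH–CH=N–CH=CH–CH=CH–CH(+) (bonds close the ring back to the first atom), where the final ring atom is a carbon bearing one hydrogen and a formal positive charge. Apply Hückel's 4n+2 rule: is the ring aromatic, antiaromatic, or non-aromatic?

Antiaromatic

All ring atoms are sp² and supply a p orbital to the ring (each doubly-bonded ring atom is sp² with one p-orbital electron; the doubly-bonded nitrogens are pyridine-type — their lone pairs lie in the ring plane, leaving one electron in the p orbital; the carbocation has an empty p orbital); the conjugation is uninterrupted.
Tallying contributions gives 4 × 2 = 8 from the double-bond units + 0 from the CH(+) atom = 8.
8 is a 4n count (n = 2), so the planar conjugated ring is antiaromatic.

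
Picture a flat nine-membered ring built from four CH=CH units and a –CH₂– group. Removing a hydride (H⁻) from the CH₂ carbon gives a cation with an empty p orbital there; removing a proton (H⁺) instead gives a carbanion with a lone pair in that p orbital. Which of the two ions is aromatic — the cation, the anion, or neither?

The anion

Once that carbon is sp², every ring atom has a p orbital and both ions are fully conjugated.
Cation: 4 × 2 + 0 = 8 π electrons → 4(2), antiaromatic.
Anion: 4 × 2 + 2 = 10 π electrons → 4(2)+2, aromatic.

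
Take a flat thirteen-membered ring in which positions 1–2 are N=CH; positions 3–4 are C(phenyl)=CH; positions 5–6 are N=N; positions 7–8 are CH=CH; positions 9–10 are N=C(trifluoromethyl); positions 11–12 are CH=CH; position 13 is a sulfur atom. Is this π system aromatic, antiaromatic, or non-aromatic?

Aromatic

Every ring atom contributes a p orbital perpendicular to the ring (the double-bond atoms are sp², each contributing one p electron; each =N– nitrogen is pyridine-type (lone pair in the sp² plane, one electron in the p orbital); the sulfur donates one lone pair from its p orbital), so the π system is cyclic and fully conjugated.
Tallying contributions gives 6 × 2 = 12 from the double-bond units + 2 from the S atom = 14.
Since 14 = 4·3 + 2, the ring meets the 4n+2 criterion.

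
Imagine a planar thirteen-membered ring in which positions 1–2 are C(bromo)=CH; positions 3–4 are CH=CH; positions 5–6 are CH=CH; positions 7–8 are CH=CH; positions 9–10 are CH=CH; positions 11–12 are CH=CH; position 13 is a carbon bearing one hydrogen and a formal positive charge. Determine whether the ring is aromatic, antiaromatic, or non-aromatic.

All ring atoms are sp² and supply a p orbital to the ring (each doubly-bonded ring atom is sp² with one p-orbital electron; the carbocation has an empty p orbital); the conjugation is uninterrupted.
Adding the contributions, 6 × 2 = 12 from the double-bond units + 0 from the CH(+) atom = 12.
With 12 = 4·3 π electrons, Hückel's rule classifies the planar ring as antiaromatic.

Antiaromatic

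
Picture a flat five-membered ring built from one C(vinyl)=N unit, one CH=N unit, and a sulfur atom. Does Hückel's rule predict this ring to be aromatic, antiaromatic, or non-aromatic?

All ring atoms are sp² and supply a p orbital to the ring (every atom in a ring double bond is sp² and brings one electron to the p orbital; the doubly-bonded nitrogens are pyridine-type — their lone pairs lie in the ring plane, leaving one electron in the p orbital; the sulfur donates one lone pair from its p orbital); the conjugation is uninterrupted.
π-electron count: 2 × 2 = 4 from the double-bond units + 2 from the S atom = 6.
6 = 4(1) + 2, which satisfies Hückel's 4n+2 rule.

Aromatic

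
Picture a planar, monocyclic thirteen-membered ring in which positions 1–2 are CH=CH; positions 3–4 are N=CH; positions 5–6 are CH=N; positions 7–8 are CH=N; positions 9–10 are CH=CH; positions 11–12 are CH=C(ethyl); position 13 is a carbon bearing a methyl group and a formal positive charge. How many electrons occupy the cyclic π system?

12

All ring atoms are sp² and supply a p orbital to the ring (each doubly-bonded ring atom is sp² with one p-orbital electron; each =N– nitrogen is pyridine-type (lone pair in the sp² plane, one electron in the p orbital); the carbocation has an empty p orbital); the conjugation is uninterrupted.
Counting π electrons: 6 × 2 = 12 from the double-bond units + 0 from the C(methyl)(+) atom = 12.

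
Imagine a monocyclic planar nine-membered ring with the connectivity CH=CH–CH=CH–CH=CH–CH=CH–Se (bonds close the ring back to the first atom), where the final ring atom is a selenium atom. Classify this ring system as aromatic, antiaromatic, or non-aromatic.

Aromatic

The p orbitals form a continuous loop: each doubly-bonded ring atom is sp² with one p-orbital electron; the selenium donates one lone pair from its p orbital. The ring is fully conjugated.
Counting π electrons: 4 × 2 = 8 from the double-bond units + 2 from the Se atom = 10.
Since 10 = 4·2 + 2, the ring meets the 4n+2 criterion.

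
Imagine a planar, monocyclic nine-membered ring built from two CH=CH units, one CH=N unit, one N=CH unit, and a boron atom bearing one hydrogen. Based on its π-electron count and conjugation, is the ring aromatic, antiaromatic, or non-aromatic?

Antiaromatic

The p orbitals form a continuous loop: the double-bond atoms are sp², each contributing one p electron; each sp² =N– keeps its lone pair in-plane and puts one electron into the π system; the boron has an empty p orbital. The ring is fully conjugated.
Adding the contributions, 4 × 2 = 8 from the double-bond units + 0 from the BH atom = 8.
With 8 = 4·2 π electrons, Hückel's rule classifies the planar ring as antiaromatic.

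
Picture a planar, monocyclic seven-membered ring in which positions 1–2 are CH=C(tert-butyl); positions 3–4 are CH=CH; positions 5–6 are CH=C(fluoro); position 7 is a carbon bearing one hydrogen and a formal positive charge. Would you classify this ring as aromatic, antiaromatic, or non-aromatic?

Aromatic

The p orbitals form a continuous loop: each doubly-bonded ring atom is sp² with one p-orbital electron; the carbocation has an empty p orbital. The ring is fully conjugated.
π-electron count: 3 × 2 = 6 from the double-bond units + 0 from the CH(+) atom = 6.
6 = 4(1) + 2, which satisfies Hückel's 4n+2 rule.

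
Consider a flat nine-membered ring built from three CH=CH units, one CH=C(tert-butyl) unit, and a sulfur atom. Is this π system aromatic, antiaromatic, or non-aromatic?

Every ring atom contributes a p orbital perpendicular to the ring (every atom in a ring double bond is sp² and brings one electron to the p orbital; the sulfur donates one lone pair from its p orbital), so the π system is cyclic and fully conjugated.
Adding the contributions, 4 × 2 = 8 from the double-bond units + 2 from the S atom = 10.
Since 10 = 4·2 + 2, the ring meets the 4n+2 criterion.

Aromatic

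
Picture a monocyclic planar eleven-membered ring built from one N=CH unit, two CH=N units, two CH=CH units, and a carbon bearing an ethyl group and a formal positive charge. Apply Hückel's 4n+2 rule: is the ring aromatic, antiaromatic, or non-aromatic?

Aromatic

Check conjugation: the double-bond atoms are sp², each contributing one p electron; each sp² =N– keeps its lone pair in-plane and puts one electron into the π system; the carbocation has an empty p orbital — every position has a p orbital, so the cyclic π system is continuous.
Adding the contributions, 5 × 2 = 10 from the double-bond units + 0 from the C(ethyl)(+) atom = 10.
10 = 4(2) + 2, which satisfies Hückel's 4n+2 rule.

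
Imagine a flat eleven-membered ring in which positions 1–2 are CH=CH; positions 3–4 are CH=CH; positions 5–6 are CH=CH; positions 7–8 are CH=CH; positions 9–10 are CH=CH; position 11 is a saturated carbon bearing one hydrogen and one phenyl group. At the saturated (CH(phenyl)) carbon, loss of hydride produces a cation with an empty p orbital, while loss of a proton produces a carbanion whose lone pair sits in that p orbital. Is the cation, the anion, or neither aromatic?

In either ion the ring is fully conjugated: every atom, including the new sp² carbon, supplies a p orbital.
Cation: 5 × 2 + 0 = 10 π electrons → 4(2)+2, aromatic.
Anion: 5 × 2 + 2 = 12 π electrons → 4(3), antiaromatic.

The cation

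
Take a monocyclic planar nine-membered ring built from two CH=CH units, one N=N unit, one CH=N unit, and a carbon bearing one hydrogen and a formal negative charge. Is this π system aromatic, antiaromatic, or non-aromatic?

Every ring atom contributes a p orbital perpendicular to the ring (every atom in a ring double bond is sp² and brings one electron to the p orbital; each sp² =N– keeps its lone pair in-plane and puts one electron into the π system; the carbanion's lone pair occupies the p orbital), so the π system is cyclic and fully conjugated.
Tallying contributions gives 4 × 2 = 8 from the double-bond units + 2 from the CH(-) atom = 10.
With 10 π electrons (n = 2), the Hückel 4n+2 condition holds.

Aromatic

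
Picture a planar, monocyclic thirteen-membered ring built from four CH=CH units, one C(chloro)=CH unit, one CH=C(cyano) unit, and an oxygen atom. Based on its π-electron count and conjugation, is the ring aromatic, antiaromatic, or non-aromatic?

Aromatic

The p orbitals form a continuous loop: every atom in a ring double bond is sp² and brings one electron to the p orbital; the oxygen donates one lone pair from its p orbital. The ring is fully conjugated.
Tallying contributions gives 6 × 2 = 12 from the double-bond units + 2 from the O atom = 14.
With 14 π electrons (n = 3), the Hückel 4n+2 condition holds.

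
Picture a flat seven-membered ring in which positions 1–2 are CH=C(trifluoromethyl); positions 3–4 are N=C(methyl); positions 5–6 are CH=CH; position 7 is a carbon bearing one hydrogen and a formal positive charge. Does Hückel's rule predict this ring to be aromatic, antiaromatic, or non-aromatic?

All ring atoms are sp² and supply a p orbital to the ring (every atom in a ring double bond is sp² and brings one electron to the p orbital; each =N– nitrogen is pyridine-type (lone pair in the sp² plane, one electron in the p orbital); the carbocation has an empty p orbital); the conjugation is uninterrupted.
Counting π electrons: 3 × 2 = 6 from the double-bond units + 0 from the CH(+) atom = 6.
That gives a 4n+2 count (6, n = 1).

Aromatic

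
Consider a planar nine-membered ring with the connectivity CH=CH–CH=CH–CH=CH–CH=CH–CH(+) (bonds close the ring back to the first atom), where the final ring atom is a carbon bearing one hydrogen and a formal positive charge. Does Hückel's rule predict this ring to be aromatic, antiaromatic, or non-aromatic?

Every ring atom contributes a p orbital perpendicular to the ring (every atom in a ring double bond is sp² and brings one electron to the p orbital; the carbocation has an empty p orbital), so the π system is cyclic and fully conjugated.
Tallying contributions gives 4 × 2 = 8 from the double-bond units + 0 from the CH(+) atom = 8.
8 is a 4n count (n = 2), so the planar conjugated ring is antiaromatic.

Antiaromatic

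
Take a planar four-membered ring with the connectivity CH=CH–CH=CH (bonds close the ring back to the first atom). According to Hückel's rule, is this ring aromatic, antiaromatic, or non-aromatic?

Antiaromatic

The p orbitals form a continuous loop: each doubly-bonded ring atom is sp² with one p-orbital electron. The ring is fully conjugated.
Adding the contributions, 2 × 2 = 4 from the 2 double-bond units.
4 = 4(1); a planar, fully conjugated 4n system is antiaromatic.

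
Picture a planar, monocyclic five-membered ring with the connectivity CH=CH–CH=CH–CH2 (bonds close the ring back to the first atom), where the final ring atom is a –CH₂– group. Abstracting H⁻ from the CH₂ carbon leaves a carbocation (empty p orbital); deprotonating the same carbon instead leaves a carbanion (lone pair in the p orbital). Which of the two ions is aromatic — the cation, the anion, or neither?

In either ion the ring is fully conjugated: every atom, including the new sp² carbon, supplies a p orbital.
Cation: 2 × 2 + 0 = 4 π electrons → 4(1), antiaromatic.
Anion: 2 × 2 + 2 = 6 π electrons → 4(1)+2, aromatic.

The anion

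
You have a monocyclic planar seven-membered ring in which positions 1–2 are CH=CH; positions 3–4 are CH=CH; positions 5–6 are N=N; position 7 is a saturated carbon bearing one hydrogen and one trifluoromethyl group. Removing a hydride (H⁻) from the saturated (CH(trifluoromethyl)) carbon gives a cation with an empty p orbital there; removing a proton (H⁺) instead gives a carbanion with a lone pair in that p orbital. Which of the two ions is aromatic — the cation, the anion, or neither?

The cation

Once that carbon is sp², every ring atom has a p orbital and both ions are fully conjugated.
Cation: 3 × 2 + 0 = 6 π electrons → 4(1)+2, aromatic.
Anion: 3 × 2 + 2 = 8 π electrons → 4(2), antiaromatic.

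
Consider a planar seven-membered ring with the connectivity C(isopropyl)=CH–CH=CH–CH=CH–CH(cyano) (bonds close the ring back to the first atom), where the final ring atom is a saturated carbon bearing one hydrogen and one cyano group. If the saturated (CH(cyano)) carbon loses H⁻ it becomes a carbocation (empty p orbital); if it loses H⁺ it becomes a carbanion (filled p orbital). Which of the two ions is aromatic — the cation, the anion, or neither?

In both ions every ring atom is sp² and contributes a p orbital, so both rings are fully conjugated.
Cation: 3 × 2 + 0 = 6 π electrons → 4(1)+2, aromatic.
Anion: 3 × 2 + 2 = 8 π electrons → 4(2), antiaromatic.

The cation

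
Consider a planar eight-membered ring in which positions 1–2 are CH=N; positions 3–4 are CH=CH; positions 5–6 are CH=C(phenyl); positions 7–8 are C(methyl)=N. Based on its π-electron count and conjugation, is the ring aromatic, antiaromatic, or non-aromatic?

Every ring atom contributes a p orbital perpendicular to the ring (every atom in a ring double bond is sp² and brings one electron to the p orbital; each =N– nitrogen is pyridine-type (lone pair in the sp² plane, one electron in the p orbital)), so the π system is cyclic and fully conjugated.
Tallying contributions gives 4 × 2 = 8 from the 4 double-bond units.
8 is a 4n count (n = 2), so the planar conjugated ring is antiaromatic.

Antiaromatic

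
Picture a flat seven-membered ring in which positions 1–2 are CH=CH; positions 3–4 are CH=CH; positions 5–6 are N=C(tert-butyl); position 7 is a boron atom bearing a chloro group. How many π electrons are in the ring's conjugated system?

6

The p orbitals form a continuous loop: the double-bond atoms are sp², each contributing one p electron; each =N– nitrogen is pyridine-type (lone pair in the sp² plane, one electron in the p orbital); the boron has an empty p orbital. The ring is fully conjugated.
Tallying contributions gives 3 × 2 = 6 from the double-bond units + 0 from the B(chloro) atom = 6.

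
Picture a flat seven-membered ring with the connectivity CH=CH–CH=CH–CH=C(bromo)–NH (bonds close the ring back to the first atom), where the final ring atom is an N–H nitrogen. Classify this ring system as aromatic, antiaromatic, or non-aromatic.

The p orbitals form a continuous loop: the double-bond atoms are sp², each contributing one p electron; the pyrrole-type nitrogen donates its lone pair from the p orbital. The ring is fully conjugated.
Counting π electrons: 3 × 2 = 6 from the double-bond units + 2 from the NH atom = 8.
A 4n π count (8, n = 2) in a planar conjugated ring means antiaromatic.

Antiaromatic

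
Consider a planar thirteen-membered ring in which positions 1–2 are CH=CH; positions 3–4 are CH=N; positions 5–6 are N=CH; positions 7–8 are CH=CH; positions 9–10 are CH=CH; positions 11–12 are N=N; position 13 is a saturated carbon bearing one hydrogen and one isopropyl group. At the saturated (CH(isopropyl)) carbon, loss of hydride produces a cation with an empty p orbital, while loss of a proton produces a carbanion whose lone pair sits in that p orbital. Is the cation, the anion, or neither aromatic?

In both ions every ring atom is sp² and contributes a p orbital, so both rings are fully conjugated.
Cation: 6 × 2 + 0 = 12 π electrons → 4(3), antiaromatic.
Anion: 6 × 2 + 2 = 14 π electrons → 4(3)+2, aromatic.

The anion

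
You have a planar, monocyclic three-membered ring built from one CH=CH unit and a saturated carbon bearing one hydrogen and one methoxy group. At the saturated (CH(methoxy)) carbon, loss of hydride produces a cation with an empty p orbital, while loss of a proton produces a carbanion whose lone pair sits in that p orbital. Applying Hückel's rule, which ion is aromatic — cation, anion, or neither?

The cation

Once that carbon is sp², every ring atom has a p orbital and both ions are fully conjugated.
Cation: 1 × 2 + 0 = 2 π electrons → 4(0)+2, aromatic.
Anion: 1 × 2 + 2 = 4 π electrons → 4(1), antiaromatic.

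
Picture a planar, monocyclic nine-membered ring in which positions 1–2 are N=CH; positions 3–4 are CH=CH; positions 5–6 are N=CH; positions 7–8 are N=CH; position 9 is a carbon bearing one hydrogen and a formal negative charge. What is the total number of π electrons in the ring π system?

Check conjugation: each doubly-bonded ring atom is sp² with one p-orbital electron; the doubly-bonded nitrogens are pyridine-type — their lone pairs lie in the ring plane, leaving one electron in the p orbital; the carbanion's lone pair occupies the p orbital — every position has a p orbital, so the cyclic π system is continuous.
Tallying contributions gives 4 × 2 = 8 from the double-bond units + 2 from the CH(-) atom = 10.

10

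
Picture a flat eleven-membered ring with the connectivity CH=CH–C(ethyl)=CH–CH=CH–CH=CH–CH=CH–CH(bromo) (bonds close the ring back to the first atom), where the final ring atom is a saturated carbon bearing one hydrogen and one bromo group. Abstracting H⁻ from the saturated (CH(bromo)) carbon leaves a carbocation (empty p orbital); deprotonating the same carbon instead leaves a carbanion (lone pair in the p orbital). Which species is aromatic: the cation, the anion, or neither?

In both ions every ring atom is sp² and contributes a p orbital, so both rings are fully conjugated.
Cation: 5 × 2 + 0 = 10 π electrons → 4(2)+2, aromatic.
Anion: 5 × 2 + 2 = 12 π electrons → 4(3), antiaromatic.

The cation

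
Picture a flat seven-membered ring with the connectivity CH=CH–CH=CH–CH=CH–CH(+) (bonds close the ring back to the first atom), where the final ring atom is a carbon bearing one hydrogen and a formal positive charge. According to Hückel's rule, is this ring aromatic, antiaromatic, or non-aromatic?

The p orbitals form a continuous loop: the double-bond atoms are sp², each contributing one p electron; the carbocation has an empty p orbital. The ring is fully conjugated.
π-electron count: 3 × 2 = 6 from the double-bond units + 0 from the CH(+) atom = 6.
With 6 π electrons (n = 1), the Hückel 4n+2 condition holds.
(This ring is the tropylium cation.)

Aromatic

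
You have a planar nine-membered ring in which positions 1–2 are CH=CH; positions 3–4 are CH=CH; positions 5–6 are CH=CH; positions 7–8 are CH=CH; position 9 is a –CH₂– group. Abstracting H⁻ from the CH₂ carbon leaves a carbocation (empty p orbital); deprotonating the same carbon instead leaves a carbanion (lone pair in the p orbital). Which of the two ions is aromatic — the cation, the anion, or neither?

In either ion the ring is fully conjugated: every atom, including the new sp² carbon, supplies a p orbital.
Cation: 4 × 2 + 0 = 8 π electrons → 4(2), antiaromatic.
Anion: 4 × 2 + 2 = 10 π electrons → 4(2)+2, aromatic.

The anion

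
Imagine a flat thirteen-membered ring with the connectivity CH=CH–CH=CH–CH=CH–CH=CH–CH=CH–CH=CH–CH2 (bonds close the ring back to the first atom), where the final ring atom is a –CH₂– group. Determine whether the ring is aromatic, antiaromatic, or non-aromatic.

Because the tetrahedral CH₂ carbon is sp³ and has no p orbital in the ring π system at the CH2 position, the π system cannot extend all the way around the ring.
Without a continuous loop of overlapping p orbitals the Hückel electron count never comes into play.

Non-aromatic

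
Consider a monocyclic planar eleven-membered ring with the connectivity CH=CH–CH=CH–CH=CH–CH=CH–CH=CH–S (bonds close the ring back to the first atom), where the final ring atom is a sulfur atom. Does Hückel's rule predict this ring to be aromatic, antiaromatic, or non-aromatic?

Check conjugation: every atom in a ring double bond is sp² and brings one electron to the p orbital; the sulfur donates one lone pair from its p orbital — every position has a p orbital, so the cyclic π system is continuous.
Counting π electrons: 5 × 2 = 10 from the double-bond units + 2 from the S atom = 12.
With 12 = 4·3 π electrons, Hückel's rule classifies the planar ring as antiaromatic.

Antiaromatic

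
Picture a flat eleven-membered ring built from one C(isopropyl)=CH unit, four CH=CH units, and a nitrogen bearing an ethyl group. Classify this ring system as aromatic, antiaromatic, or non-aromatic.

Check conjugation: every atom in a ring double bond is sp² and brings one electron to the p orbital; the pyrrole-type nitrogen donates its lone pair from the p orbital — every position has a p orbital, so the cyclic π system is continuous.
Adding the contributions, 5 × 2 = 10 from the double-bond units + 2 from the N(ethyl) atom = 12.
12 is a 4n count (n = 3), so the planar conjugated ring is antiaromatic.

Antiaromatic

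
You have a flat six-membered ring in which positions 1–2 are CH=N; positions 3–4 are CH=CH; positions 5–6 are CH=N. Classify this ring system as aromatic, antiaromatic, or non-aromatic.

All ring atoms are sp² and supply a p orbital to the ring (the double-bond atoms are sp², each contributing one p electron; each =N– nitrogen is pyridine-type (lone pair in the sp² plane, one electron in the p orbital)); the conjugation is uninterrupted.
π-electron count: 3 × 2 = 6 from the 3 double-bond units.
That gives a 4n+2 count (6, n = 1).

Aromatic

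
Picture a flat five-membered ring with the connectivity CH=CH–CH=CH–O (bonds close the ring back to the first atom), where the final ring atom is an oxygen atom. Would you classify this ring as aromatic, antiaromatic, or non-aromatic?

Aromatic

All ring atoms are sp² and supply a p orbital to the ring (every atom in a ring double bond is sp² and brings one electron to the p orbital; the oxygen donates one lone pair from its p orbital); the conjugation is uninterrupted.
Counting π electrons: 2 × 2 = 4 from the double-bond units + 2 from the O atom = 6.
6 = 4(1) + 2, which satisfies Hückel's 4n+2 rule.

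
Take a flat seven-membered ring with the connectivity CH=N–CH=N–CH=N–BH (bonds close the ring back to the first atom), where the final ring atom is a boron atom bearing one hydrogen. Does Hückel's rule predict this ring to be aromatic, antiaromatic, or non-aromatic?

Aromatic

The p orbitals form a continuous loop: every atom in a ring double bond is sp² and brings one electron to the p orbital; each sp² =N– keeps its lone pair in-plane and puts one electron into the π system; the boron has an empty p orbital. The ring is fully conjugated.
Counting π electrons: 3 × 2 = 6 from the double-bond units + 0 from the BH atom = 6.
With 6 π electrons (n = 1), the Hückel 4n+2 condition holds.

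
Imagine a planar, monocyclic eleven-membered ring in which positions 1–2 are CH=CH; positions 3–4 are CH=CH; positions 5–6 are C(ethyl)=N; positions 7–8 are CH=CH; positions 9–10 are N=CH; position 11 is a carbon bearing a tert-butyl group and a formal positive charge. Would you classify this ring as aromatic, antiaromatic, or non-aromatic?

Aromatic

Every ring atom contributes a p orbital perpendicular to the ring (the double-bond atoms are sp², each contributing one p electron; each sp² =N– keeps its lone pair in-plane and puts one electron into the π system; the carbocation has an empty p orbital), so the π system is cyclic and fully conjugated.
Tallying contributions gives 5 × 2 = 10 from the double-bond units + 0 from the C(tert-butyl)(+) atom = 10.
10 = 4(2) + 2, which satisfies Hückel's 4n+2 rule.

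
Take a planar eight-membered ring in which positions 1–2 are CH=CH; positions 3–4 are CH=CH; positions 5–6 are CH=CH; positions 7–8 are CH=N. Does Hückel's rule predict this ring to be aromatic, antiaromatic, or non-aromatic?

Antiaromatic

All ring atoms are sp² and supply a p orbital to the ring (every atom in a ring double bond is sp² and brings one electron to the p orbital; each sp² =N– keeps its lone pair in-plane and puts one electron into the π system); the conjugation is uninterrupted.
Adding the contributions, 4 × 2 = 8 from the 4 double-bond units.
8 = 4(2); a planar, fully conjugated 4n system is antiaromatic.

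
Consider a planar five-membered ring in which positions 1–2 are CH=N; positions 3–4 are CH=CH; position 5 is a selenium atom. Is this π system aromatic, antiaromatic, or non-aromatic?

Check conjugation: the double-bond atoms are sp², each contributing one p electron; the doubly-bonded nitrogens are pyridine-type — their lone pairs lie in the ring plane, leaving one electron in the p orbital; the selenium donates one lone pair from its p orbital — every position has a p orbital, so the cyclic π system is continuous.
Tallying contributions gives 2 × 2 = 4 from the double-bond units + 2 from the Se atom = 6.
With 6 π electrons (n = 1), the Hückel 4n+2 condition holds.

Aromatic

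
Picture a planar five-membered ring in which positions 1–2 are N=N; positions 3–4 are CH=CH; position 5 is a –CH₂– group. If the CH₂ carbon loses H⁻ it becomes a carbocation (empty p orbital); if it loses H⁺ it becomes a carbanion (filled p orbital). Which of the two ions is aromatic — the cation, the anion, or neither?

Both ions have a continuous loop of p orbitals — each ring atom is sp².
Cation: 2 × 2 + 0 = 4 π electrons → 4(1), antiaromatic.
Anion: 2 × 2 + 2 = 6 π electrons → 4(1)+2, aromatic.

The anion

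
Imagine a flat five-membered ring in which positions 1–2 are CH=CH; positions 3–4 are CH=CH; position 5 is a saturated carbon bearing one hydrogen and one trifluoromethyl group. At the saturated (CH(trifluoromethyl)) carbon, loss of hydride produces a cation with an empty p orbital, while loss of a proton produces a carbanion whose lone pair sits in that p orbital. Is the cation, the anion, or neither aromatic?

Both ions have a continuous loop of p orbitals — each ring atom is sp².
Cation: 2 × 2 + 0 = 4 π electrons → 4(1), antiaromatic.
Anion: 2 × 2 + 2 = 6 π electrons → 4(1)+2, aromatic.

The anion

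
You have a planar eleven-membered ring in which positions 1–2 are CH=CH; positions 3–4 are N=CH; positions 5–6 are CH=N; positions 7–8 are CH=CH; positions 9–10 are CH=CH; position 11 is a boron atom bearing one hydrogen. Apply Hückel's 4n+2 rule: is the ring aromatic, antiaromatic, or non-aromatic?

Aromatic

Check conjugation: each doubly-bonded ring atom is sp² with one p-orbital electron; each sp² =N– keeps its lone pair in-plane and puts one electron into the π system; the boron has an empty p orbital — every position has a p orbital, so the cyclic π system is continuous.
Tallying contributions gives 5 × 2 = 10 from the double-bond units + 0 from the BH atom = 10.
With 10 π electrons (n = 2), the Hückel 4n+2 condition holds.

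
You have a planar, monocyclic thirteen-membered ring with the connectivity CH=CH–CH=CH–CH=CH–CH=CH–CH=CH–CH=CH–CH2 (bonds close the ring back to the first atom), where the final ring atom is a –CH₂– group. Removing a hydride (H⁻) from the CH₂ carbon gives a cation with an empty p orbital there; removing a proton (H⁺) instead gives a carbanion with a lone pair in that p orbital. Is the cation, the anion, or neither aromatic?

In both ions every ring atom is sp² and contributes a p orbital, so both rings are fully conjugated.
Cation: 6 × 2 + 0 = 12 π electrons → 4(3), antiaromatic.
Anion: 6 × 2 + 2 = 14 π electrons → 4(3)+2, aromatic.

The anion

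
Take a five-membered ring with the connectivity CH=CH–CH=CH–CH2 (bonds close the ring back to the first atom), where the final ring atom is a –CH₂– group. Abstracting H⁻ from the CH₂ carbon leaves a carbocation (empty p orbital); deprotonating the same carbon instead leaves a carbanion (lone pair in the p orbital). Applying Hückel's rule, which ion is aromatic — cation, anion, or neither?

The anion

Once that carbon is sp², every ring atom has a p orbital and both ions are fully conjugated.
Cation: 2 × 2 + 0 = 4 π electrons → 4(1), antiaromatic.
Anion: 2 × 2 + 2 = 6 π electrons → 4(1)+2, aromatic.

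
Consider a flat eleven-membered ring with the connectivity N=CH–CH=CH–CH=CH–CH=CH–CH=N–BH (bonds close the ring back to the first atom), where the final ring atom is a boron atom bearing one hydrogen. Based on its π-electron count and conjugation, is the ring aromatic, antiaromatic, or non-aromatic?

Aromatic

Check conjugation: the double-bond atoms are sp², each contributing one p electron; the doubly-bonded nitrogens are pyridine-type — their lone pairs lie in the ring plane, leaving one electron in the p orbital; the boron has an empty p orbital — every position has a p orbital, so the cyclic π system is continuous.
Counting π electrons: 5 × 2 = 10 from the double-bond units + 0 from the BH atom = 10.
10 = 4(2) + 2, which satisfies Hückel's 4n+2 rule.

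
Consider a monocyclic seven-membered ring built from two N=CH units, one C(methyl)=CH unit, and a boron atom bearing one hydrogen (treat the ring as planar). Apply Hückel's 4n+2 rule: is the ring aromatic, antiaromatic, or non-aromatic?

Every ring atom contributes a p orbital perpendicular to the ring (each doubly-bonded ring atom is sp² with one p-orbital electron; the doubly-bonded nitrogens are pyridine-type — their lone pairs lie in the ring plane, leaving one electron in the p orbital; the boron has an empty p orbital), so the π system is cyclic and fully conjugated.
π-electron count: 3 × 2 = 6 from the double-bond units + 0 from the BH atom = 6.
6 = 4(1) + 2, which satisfies Hückel's 4n+2 rule.

Aromatic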